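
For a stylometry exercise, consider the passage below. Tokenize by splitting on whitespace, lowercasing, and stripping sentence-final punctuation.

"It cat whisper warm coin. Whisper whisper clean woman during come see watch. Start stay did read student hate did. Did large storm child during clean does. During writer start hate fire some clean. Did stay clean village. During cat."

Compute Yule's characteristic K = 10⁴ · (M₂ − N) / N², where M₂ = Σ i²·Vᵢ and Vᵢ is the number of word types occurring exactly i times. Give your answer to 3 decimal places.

Frequencies: clean:4, during:4, did:4, whisper:3, cat:2, start:2, stay:2, hate:2, it:1, warm:1, coin:1, woman:1, come:1, see:1, watch:1, read:1, student:1, large:1, storm:1, child:1, … (5 more, each freq 1)
N = 40. Frequency spectrum: V_1=17, V_2=4, V_3=1, V_4=3
M₂ = 1²·17 + 2²·4 + 3²·1 + 4²·3 = 90
K = 10000 × (90 − 40) / 40² = 312.500

312.500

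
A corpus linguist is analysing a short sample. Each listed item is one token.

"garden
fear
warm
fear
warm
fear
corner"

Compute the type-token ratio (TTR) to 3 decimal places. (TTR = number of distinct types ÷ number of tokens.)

0.571

N = 7 tokens, V = 4 types.
TTR = V / N = 4 / 7 = 0.571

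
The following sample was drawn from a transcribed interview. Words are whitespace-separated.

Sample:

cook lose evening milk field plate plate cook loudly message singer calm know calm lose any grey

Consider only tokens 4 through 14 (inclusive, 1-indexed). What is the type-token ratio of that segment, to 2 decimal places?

Segment tokens 4–14: milk, field, plate, plate, cook, loudly, message, singer, calm, know, calm
Segment N = 11, segment V = 9.
TTR = 9 / 11 = 0.82

0.82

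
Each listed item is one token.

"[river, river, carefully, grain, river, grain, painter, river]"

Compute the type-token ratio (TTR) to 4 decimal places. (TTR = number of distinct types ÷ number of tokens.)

N = 8 tokens, V = 4 types.
TTR = V / N = 4 / 8 = 0.5000

0.5000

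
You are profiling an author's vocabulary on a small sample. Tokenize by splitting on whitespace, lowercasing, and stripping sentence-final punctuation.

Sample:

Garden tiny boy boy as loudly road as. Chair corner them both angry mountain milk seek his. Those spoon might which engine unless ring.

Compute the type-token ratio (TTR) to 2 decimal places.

N = 24 tokens, V = 22 types.
TTR = V / N = 22 / 24 = 0.92

0.92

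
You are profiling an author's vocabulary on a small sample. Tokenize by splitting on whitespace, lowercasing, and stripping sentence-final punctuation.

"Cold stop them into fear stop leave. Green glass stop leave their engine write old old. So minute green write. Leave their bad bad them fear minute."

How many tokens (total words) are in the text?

Tokens: cold, stop, them, into, fear, stop, leave, green, glass, stop, leave, their, engine, write, old, old, so, minute, green, write, leave, their, bad, bad, them, fear, minute
N = 27

27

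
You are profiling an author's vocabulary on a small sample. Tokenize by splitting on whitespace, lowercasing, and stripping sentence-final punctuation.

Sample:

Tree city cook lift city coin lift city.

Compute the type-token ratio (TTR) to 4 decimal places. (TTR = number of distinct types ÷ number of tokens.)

N = 8 tokens, V = 5 types.
TTR = V / N = 5 / 8 = 0.6250

0.6250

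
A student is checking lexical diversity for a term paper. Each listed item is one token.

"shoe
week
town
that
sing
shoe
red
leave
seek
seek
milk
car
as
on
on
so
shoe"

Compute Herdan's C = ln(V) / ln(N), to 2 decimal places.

N = 17, V = 13.
ln(V) = 2.564949, ln(N) = 2.833213
C = 2.564949 / 2.833213 = 0.91

0.91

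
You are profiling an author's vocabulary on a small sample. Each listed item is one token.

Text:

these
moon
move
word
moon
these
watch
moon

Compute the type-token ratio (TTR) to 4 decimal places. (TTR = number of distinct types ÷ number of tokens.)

N = 8 tokens, V = 5 types.
TTR = V / N = 5 / 8 = 0.6250

0.6250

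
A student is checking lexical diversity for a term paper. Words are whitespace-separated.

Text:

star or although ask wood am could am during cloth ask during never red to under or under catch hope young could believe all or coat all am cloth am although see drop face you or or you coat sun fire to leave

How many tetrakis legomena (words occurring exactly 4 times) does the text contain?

Frequencies: or:5, am:4, although:2, ask:2, could:2, during:2, cloth:2, to:2, under:2, all:2, coat:2, you:2, star:1, wood:1, never:1, red:1, catch:1, hope:1, young:1, believe:1, … (6 more, each freq 1)
Words with frequency 4: am

1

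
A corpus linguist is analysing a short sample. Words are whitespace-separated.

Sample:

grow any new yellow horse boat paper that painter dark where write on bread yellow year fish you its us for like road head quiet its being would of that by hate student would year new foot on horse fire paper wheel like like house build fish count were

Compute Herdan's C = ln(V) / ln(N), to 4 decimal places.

0.9278

N = 49, V = 37.
ln(V) = 3.610918, ln(N) = 3.891820
C = 3.610918 / 3.891820 = 0.9278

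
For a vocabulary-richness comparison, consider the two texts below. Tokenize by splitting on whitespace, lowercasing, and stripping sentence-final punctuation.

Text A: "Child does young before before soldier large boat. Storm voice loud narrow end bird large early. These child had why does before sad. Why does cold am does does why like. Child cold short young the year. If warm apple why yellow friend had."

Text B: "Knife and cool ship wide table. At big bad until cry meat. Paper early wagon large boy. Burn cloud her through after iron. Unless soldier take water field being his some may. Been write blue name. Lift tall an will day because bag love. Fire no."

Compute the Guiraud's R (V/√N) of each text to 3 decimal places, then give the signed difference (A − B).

-2.410

A: V=29, N=44, R=4.372
B: V=46, N=46, R=6.782
Difference = 4.372 − 6.782 = -2.410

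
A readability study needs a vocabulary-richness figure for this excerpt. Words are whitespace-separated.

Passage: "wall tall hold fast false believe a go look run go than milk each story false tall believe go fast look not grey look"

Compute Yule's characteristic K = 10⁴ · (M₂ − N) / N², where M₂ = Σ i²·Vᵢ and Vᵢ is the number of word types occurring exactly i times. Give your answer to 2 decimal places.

Frequencies: go:3, look:3, tall:2, fast:2, false:2, believe:2, wall:1, hold:1, a:1, run:1, than:1, milk:1, each:1, story:1, not:1, grey:1
N = 24. Frequency spectrum: V_1=10, V_2=4, V_3=2
M₂ = 1²·10 + 2²·4 + 3²·2 = 44
K = 10000 × (44 − 24) / 24² = 347.22

347.22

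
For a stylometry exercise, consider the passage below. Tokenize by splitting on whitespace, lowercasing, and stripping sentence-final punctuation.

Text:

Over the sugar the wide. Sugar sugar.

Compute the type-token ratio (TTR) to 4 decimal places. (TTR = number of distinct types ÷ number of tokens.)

N = 7 tokens, V = 4 types.
TTR = V / N = 4 / 7 = 0.5714

0.5714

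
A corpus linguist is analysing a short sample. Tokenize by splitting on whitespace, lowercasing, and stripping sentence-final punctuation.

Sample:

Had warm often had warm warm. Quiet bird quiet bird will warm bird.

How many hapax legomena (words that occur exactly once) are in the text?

2

Frequencies: warm:4, bird:3, had:2, quiet:2, often:1, will:1
Hapax (freq=1): often, will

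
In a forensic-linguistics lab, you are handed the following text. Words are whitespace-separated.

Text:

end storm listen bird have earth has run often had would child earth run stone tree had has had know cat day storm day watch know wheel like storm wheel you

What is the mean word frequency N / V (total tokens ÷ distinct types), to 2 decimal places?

N = 31 tokens, V = 21 types.
Mean frequency = N / V = 31 / 21 = 1.48

1.48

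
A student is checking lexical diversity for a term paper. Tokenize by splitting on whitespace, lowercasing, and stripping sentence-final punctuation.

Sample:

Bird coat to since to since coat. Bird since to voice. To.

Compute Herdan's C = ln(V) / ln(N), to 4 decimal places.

N = 12, V = 5.
ln(V) = 1.609438, ln(N) = 2.484907
C = 1.609438 / 2.484907 = 0.6477

0.6477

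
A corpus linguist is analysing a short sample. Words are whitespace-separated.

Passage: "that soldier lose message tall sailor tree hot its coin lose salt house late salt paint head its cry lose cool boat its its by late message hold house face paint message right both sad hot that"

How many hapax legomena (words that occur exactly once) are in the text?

15

Frequencies: its:4, lose:3, message:3, that:2, hot:2, salt:2, house:2, late:2, paint:2, soldier:1, tall:1, sailor:1, tree:1, coin:1, head:1, cry:1, cool:1, boat:1, by:1, hold:1, … (4 more, each freq 1)
Hapax (freq=1): boat, both, by, coin, cool, cry, face, head, hold, right, sad, sailor, soldier, tall, tree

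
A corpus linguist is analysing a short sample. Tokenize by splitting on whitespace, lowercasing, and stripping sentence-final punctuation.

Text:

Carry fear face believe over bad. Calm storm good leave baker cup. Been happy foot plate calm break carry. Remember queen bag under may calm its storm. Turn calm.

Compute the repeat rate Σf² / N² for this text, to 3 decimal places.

Frequencies: calm:4, carry:2, storm:2, fear:1, face:1, believe:1, over:1, bad:1, good:1, leave:1, baker:1, cup:1, been:1, happy:1, foot:1, plate:1, break:1, remember:1, queen:1, bag:1, … (4 more, each freq 1)
Σf² = 45; N² = 841
Repeat rate = 45 / 841 = 0.054

0.054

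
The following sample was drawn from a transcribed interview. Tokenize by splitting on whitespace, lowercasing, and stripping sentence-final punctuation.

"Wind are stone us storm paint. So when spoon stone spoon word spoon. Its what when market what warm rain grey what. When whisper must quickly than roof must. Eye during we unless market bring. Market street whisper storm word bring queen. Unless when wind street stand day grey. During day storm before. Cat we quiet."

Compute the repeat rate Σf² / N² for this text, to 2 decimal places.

Frequencies: when:4, storm:3, spoon:3, what:3, market:3, wind:2, stone:2, word:2, grey:2, whisper:2, must:2, during:2, we:2, unless:2, bring:2, street:2, day:2, are:1, us:1, paint:1, … (13 more, each freq 1)
Σf² = 116; N² = 3136
Repeat rate = 116 / 3136 = 0.04

0.04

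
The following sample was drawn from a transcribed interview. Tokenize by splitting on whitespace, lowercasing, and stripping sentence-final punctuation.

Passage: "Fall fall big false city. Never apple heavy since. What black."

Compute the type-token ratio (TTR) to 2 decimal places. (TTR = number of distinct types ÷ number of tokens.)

N = 11 tokens, V = 10 types.
TTR = V / N = 10 / 11 = 0.91

0.91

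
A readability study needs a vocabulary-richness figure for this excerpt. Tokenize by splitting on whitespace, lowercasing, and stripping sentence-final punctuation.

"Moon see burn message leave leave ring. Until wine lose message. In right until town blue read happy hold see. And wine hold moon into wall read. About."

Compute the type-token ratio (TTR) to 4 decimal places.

0.7143

N = 28 tokens, V = 20 types.
TTR = V / N = 20 / 28 = 0.7143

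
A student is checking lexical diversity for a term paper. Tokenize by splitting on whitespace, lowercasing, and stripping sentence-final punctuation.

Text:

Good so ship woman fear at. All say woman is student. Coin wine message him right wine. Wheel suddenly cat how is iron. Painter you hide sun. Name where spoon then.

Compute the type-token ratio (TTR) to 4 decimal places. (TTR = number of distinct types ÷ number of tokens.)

N = 31 tokens, V = 28 types.
TTR = V / N = 28 / 31 = 0.9032

0.9032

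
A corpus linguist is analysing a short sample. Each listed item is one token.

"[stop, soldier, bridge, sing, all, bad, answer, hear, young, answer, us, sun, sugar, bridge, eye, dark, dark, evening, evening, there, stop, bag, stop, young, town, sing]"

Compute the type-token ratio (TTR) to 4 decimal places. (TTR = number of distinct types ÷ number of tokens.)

0.6923

N = 26 tokens, V = 18 types.
TTR = V / N = 18 / 26 = 0.6923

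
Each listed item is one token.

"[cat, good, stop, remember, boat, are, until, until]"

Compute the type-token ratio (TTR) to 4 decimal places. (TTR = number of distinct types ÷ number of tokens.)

N = 8 tokens, V = 7 types.
TTR = V / N = 7 / 8 = 0.8750

0.8750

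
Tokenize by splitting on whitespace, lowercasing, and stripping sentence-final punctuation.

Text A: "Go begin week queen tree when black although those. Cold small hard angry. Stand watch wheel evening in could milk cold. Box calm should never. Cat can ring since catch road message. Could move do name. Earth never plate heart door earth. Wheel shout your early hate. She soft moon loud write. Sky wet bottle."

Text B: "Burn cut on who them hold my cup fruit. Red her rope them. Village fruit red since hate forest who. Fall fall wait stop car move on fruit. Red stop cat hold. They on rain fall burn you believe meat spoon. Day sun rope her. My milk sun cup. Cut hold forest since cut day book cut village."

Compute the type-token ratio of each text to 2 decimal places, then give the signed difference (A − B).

TTR(A) = 50/55 = 0.91
TTR(B) = 32/58 = 0.55
Difference = 0.91 − 0.55 = 0.36

0.36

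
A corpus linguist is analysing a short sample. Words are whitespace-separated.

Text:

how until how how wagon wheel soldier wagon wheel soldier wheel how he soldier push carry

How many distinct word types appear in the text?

Distinct types: {carry, he, how, push, soldier, until, wagon, wheel}
V = 8

8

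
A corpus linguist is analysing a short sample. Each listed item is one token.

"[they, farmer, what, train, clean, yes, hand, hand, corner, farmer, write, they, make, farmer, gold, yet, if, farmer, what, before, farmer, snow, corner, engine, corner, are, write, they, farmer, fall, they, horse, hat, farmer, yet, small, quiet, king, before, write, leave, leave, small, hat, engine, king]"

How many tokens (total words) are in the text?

Tokens: they, farmer, what, train, clean, yes, hand, hand, corner, farmer, write, they, make, farmer, gold, yet, if, farmer, what, before, farmer, snow, corner, engine, corner, are, write, they, farmer, fall, they, horse, hat, farmer, yet, small, quiet, king, before, write, leave, leave, small, hat, engine, king
N = 46

46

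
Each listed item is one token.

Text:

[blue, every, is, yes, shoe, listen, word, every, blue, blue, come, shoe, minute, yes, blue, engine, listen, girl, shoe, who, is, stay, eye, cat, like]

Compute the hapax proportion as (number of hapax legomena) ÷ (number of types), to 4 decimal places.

0.6250

Frequencies: blue:4, shoe:3, every:2, is:2, yes:2, listen:2, word:1, come:1, minute:1, engine:1, girl:1, who:1, stay:1, eye:1, cat:1, like:1
Hapax count = 10; type count = 16.
Ratio = 10 / 16 = 0.6250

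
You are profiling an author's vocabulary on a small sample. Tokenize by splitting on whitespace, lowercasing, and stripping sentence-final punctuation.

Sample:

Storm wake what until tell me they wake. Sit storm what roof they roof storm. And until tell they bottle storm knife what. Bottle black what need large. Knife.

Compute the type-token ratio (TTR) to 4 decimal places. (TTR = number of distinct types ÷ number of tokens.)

N = 29 tokens, V = 15 types.
TTR = V / N = 15 / 29 = 0.5172

0.5172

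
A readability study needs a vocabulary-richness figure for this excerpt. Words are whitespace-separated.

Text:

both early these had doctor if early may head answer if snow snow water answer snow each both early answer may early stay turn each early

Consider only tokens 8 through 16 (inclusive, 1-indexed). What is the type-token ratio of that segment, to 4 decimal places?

Segment tokens 8–16: may, head, answer, if, snow, snow, water, answer, snow
Segment N = 9, segment V = 6.
TTR = 6 / 9 = 0.6667

0.6667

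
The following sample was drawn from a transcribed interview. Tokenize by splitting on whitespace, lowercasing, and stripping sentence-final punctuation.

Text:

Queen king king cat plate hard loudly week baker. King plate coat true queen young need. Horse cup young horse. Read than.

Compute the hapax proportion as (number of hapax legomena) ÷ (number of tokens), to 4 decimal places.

Frequencies: king:3, queen:2, plate:2, young:2, horse:2, cat:1, hard:1, loudly:1, week:1, baker:1, coat:1, true:1, need:1, cup:1, read:1, than:1
Hapax count = 11; token count = 22.
Ratio = 11 / 22 = 0.5000

0.5000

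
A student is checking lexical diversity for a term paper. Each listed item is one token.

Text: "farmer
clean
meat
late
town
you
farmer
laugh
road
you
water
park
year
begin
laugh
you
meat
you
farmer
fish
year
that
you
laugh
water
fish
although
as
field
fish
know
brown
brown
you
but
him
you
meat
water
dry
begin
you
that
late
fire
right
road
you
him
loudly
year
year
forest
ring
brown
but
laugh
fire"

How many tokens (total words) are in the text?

58

Tokens: farmer, clean, meat, late, town, you, farmer, laugh, road, you, water, park, year, begin, laugh, you, meat, you, farmer, fish, year, that, you, laugh, water, fish, although, as, field, fish, know, brown, brown, you, but, him, you, meat, water, dry, begin, you, that, late, fire, right, road, you, him, loudly, year, year, forest, ring, brown, but, laugh, fire
N = 58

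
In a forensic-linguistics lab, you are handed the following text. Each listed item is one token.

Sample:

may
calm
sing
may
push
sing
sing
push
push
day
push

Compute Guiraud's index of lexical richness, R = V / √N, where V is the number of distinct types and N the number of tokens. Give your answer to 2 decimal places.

1.51

N = 11, V = 5.
√N = 3.316625
R = 5 / 3.316625 = 1.51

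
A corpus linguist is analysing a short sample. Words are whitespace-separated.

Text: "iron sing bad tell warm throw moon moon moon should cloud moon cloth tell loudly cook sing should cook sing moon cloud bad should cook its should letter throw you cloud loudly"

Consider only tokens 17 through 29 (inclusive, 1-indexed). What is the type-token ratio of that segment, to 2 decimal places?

Segment tokens 17–29: sing, should, cook, sing, moon, cloud, bad, should, cook, its, should, letter, throw
Segment N = 13, segment V = 9.
TTR = 9 / 13 = 0.69

0.69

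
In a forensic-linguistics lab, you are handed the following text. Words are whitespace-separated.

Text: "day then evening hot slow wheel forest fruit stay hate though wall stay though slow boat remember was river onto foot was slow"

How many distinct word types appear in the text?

Distinct types: {boat, day, evening, foot, forest, fruit, hate, hot, onto, remember, river, slow, stay, then, though, wall, was, wheel}
V = 18

18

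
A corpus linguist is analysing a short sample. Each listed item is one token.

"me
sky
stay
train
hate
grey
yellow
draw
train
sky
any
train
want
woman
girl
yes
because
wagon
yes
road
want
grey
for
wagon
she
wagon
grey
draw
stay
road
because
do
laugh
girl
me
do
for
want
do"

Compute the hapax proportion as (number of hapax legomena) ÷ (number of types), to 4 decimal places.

Frequencies: train:3, grey:3, want:3, wagon:3, do:3, me:2, sky:2, stay:2, draw:2, girl:2, yes:2, because:2, road:2, for:2, hate:1, yellow:1, any:1, woman:1, she:1, laugh:1
Hapax count = 6; type count = 20.
Ratio = 6 / 20 = 0.3000

0.3000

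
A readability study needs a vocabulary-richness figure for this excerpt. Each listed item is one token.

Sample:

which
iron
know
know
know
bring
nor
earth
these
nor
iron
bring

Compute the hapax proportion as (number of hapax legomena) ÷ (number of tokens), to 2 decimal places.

0.25

Frequencies: know:3, iron:2, bring:2, nor:2, which:1, earth:1, these:1
Hapax count = 3; token count = 12.
Ratio = 3 / 12 = 0.25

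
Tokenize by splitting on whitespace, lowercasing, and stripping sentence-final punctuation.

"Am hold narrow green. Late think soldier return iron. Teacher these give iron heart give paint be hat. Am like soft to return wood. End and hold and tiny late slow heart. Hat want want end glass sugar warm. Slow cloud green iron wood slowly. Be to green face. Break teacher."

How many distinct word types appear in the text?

Distinct types: {am, and, be, break, cloud, end, face, give, glass, green, hat, heart, hold, iron, late, like, narrow, paint, return, slow, slowly, soft, soldier, sugar, teacher, these, think, tiny, to, want, warm, wood}
V = 32

32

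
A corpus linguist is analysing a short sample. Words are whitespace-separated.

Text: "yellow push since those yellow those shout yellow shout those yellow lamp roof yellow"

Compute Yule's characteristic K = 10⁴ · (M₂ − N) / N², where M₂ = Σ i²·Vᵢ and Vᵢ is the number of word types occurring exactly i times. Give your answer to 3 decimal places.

Frequencies: yellow:5, those:3, shout:2, push:1, since:1, lamp:1, roof:1
N = 14. Frequency spectrum: V_1=4, V_2=1, V_3=1, V_5=1
M₂ = 1²·4 + 2²·1 + 3²·1 + 5²·1 = 42
K = 10000 × (42 − 14) / 14² = 1428.571

1428.571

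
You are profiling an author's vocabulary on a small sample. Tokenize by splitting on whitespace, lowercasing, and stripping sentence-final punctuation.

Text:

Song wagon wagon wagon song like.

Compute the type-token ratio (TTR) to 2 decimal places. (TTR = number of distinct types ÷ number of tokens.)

0.50

N = 6 tokens, V = 3 types.
TTR = V / N = 3 / 6 = 0.50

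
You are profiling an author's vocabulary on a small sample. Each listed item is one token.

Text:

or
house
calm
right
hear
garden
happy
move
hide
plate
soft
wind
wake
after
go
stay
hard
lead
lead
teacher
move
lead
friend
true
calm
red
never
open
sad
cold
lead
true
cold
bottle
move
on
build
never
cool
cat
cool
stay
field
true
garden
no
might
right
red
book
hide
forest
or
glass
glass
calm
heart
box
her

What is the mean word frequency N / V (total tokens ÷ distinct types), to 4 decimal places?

N = 59 tokens, V = 40 types.
Mean frequency = N / V = 59 / 40 = 1.4750

1.4750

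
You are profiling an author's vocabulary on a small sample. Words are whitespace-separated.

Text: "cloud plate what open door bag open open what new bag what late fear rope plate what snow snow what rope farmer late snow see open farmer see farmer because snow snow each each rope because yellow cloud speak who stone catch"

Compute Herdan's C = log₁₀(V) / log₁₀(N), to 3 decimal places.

0.801

N = 42, V = 20.
log₁₀(V) = 1.301030, log₁₀(N) = 1.623249
C = 1.301030 / 1.623249 = 0.801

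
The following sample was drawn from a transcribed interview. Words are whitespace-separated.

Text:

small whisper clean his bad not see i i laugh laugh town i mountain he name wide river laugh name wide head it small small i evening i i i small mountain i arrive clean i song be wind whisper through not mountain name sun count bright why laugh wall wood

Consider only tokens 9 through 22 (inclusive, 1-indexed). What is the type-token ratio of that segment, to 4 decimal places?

0.6429

Segment tokens 9–22: i, laugh, laugh, town, i, mountain, he, name, wide, river, laugh, name, wide, head
Segment N = 14, segment V = 9.
TTR = 9 / 14 = 0.6429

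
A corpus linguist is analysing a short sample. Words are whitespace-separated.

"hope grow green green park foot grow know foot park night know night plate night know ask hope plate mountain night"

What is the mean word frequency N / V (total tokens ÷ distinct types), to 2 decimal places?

2.10

N = 21 tokens, V = 10 types.
Mean frequency = N / V = 21 / 10 = 2.10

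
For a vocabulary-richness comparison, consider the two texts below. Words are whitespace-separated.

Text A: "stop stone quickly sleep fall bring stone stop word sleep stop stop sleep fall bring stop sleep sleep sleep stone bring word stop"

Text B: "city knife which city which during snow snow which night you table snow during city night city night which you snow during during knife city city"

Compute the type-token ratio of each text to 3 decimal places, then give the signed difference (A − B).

-0.004

TTR(A) = 7/23 = 0.304
TTR(B) = 8/26 = 0.308
Difference = 0.304 − 0.308 = -0.004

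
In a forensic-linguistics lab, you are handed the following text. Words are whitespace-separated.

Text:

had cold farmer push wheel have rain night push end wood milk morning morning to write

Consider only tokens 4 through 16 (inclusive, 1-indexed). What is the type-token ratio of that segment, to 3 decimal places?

0.846

Segment tokens 4–16: push, wheel, have, rain, night, push, end, wood, milk, morning, morning, to, write
Segment N = 13, segment V = 11.
TTR = 11 / 13 = 0.846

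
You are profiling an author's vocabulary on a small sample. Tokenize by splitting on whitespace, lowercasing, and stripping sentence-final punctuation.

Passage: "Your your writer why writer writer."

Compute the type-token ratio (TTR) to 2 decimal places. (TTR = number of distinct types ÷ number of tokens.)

N = 6 tokens, V = 3 types.
TTR = V / N = 3 / 6 = 0.50

0.50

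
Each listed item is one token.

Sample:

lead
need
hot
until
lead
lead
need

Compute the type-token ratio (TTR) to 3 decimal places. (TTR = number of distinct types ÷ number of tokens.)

N = 7 tokens, V = 4 types.
TTR = V / N = 4 / 7 = 0.571

0.571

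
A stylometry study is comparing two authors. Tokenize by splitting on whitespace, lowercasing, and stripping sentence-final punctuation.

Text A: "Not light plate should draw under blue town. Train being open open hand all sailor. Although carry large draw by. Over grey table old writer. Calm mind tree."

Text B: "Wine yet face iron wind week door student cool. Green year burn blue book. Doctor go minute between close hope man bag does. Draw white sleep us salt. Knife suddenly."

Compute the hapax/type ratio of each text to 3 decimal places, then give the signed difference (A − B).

-0.077

A: hapax=24, V=26, ratio=0.923
B: hapax=30, V=30, ratio=1.000
Difference = 0.923 − 1.000 = -0.077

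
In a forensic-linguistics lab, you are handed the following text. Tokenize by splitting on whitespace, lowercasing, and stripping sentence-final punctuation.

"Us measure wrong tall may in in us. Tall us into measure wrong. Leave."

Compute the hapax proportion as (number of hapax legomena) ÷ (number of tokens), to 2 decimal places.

0.21

Frequencies: us:3, measure:2, wrong:2, tall:2, in:2, may:1, into:1, leave:1
Hapax count = 3; token count = 14.
Ratio = 3 / 14 = 0.21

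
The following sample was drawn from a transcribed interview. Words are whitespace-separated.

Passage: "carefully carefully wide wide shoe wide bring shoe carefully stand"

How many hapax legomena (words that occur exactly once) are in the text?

2

Frequencies: carefully:3, wide:3, shoe:2, bring:1, stand:1
Hapax (freq=1): bring, stand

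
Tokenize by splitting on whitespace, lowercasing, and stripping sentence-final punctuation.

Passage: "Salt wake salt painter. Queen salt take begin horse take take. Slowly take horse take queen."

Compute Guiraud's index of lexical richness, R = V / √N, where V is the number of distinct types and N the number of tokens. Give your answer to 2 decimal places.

N = 16, V = 8.
√N = 4.000000
R = 8 / 4.000000 = 2.00

2.00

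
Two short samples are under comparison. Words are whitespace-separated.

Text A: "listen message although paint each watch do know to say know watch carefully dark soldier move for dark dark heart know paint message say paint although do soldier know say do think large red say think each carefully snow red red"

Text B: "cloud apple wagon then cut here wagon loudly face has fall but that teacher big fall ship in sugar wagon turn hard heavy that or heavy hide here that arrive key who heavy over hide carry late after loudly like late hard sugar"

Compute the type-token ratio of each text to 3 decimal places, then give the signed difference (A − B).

-0.210

TTR(A) = 20/41 = 0.488
TTR(B) = 30/43 = 0.698
Difference = 0.488 − 0.698 = -0.210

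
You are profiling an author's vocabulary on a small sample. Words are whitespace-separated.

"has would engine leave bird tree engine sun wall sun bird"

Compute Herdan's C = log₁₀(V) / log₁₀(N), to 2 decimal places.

0.87

N = 11, V = 8.
log₁₀(V) = 0.903090, log₁₀(N) = 1.041393
C = 0.903090 / 1.041393 = 0.87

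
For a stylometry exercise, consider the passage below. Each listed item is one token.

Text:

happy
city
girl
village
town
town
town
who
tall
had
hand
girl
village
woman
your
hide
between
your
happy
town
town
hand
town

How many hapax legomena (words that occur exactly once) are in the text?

Frequencies: town:6, happy:2, girl:2, village:2, hand:2, your:2, city:1, who:1, tall:1, had:1, woman:1, hide:1, between:1
Hapax (freq=1): between, city, had, hide, tall, who, woman

7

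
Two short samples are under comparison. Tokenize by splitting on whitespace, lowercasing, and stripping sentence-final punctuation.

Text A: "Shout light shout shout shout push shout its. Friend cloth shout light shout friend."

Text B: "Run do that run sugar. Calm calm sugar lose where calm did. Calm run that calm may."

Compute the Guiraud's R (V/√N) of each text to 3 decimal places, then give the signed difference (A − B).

-0.579

A: V=6, N=14, R=1.604
B: V=9, N=17, R=2.183
Difference = 1.604 − 2.183 = -0.579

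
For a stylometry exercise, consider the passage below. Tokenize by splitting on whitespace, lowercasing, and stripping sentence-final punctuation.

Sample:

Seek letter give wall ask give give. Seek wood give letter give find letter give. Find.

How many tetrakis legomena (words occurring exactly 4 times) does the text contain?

Frequencies: give:6, letter:3, seek:2, find:2, wall:1, ask:1, wood:1
Words with frequency 4: (none)

0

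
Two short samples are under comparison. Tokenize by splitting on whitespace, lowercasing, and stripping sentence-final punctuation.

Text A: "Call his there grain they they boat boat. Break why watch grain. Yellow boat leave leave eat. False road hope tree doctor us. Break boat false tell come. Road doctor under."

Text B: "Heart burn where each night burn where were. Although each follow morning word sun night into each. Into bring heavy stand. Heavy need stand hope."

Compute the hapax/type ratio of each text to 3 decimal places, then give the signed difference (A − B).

0.031

A: hapax=13, V=21, ratio=0.619
B: hapax=10, V=17, ratio=0.588
Difference = 0.619 − 0.588 = 0.031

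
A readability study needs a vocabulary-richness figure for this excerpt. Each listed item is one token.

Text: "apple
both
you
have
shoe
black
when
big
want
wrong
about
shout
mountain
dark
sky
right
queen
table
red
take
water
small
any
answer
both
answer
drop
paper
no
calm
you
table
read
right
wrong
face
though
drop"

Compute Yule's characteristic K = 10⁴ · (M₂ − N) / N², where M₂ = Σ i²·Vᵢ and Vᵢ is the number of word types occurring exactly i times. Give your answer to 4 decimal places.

96.9529

Frequencies: both:2, you:2, wrong:2, right:2, table:2, answer:2, drop:2, apple:1, have:1, shoe:1, black:1, when:1, big:1, want:1, about:1, shout:1, mountain:1, dark:1, sky:1, queen:1, … (11 more, each freq 1)
N = 38. Frequency spectrum: V_1=24, V_2=7
M₂ = 1²·24 + 2²·7 = 52
K = 10000 × (52 − 38) / 38² = 96.9529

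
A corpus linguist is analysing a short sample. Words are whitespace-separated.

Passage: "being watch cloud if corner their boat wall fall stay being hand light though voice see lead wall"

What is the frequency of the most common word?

Frequencies: being:2, wall:2, watch:1, cloud:1, if:1, corner:1, their:1, boat:1, fall:1, stay:1, hand:1, light:1, though:1, voice:1, see:1, lead:1
Most common: 'being' with frequency 2.

2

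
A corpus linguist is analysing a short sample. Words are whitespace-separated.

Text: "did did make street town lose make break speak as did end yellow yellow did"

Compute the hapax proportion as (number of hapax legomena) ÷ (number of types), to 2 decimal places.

Frequencies: did:4, make:2, yellow:2, street:1, town:1, lose:1, break:1, speak:1, as:1, end:1
Hapax count = 7; type count = 10.
Ratio = 7 / 10 = 0.70

0.70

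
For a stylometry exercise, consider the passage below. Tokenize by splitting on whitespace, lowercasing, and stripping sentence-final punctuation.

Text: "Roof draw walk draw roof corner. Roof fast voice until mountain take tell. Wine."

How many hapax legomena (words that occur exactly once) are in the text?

9

Frequencies: roof:3, draw:2, walk:1, corner:1, fast:1, voice:1, until:1, mountain:1, take:1, tell:1, wine:1
Hapax (freq=1): corner, fast, mountain, take, tell, until, voice, walk, wine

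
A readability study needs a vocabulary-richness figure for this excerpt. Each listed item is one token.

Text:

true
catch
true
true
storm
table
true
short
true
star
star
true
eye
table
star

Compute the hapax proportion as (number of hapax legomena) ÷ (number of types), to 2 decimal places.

0.57

Frequencies: true:6, star:3, table:2, catch:1, storm:1, short:1, eye:1
Hapax count = 4; type count = 7.
Ratio = 4 / 7 = 0.57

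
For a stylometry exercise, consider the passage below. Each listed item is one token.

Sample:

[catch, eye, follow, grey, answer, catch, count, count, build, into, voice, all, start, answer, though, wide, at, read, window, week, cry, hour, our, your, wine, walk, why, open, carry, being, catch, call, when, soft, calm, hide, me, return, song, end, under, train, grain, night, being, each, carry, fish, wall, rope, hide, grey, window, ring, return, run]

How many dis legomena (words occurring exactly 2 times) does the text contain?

8

Frequencies: catch:3, grey:2, answer:2, count:2, window:2, carry:2, being:2, hide:2, return:2, eye:1, follow:1, build:1, into:1, voice:1, all:1, start:1, though:1, wide:1, at:1, read:1, … (26 more, each freq 1)
Words with frequency 2: answer, being, carry, count, grey, hide, return, window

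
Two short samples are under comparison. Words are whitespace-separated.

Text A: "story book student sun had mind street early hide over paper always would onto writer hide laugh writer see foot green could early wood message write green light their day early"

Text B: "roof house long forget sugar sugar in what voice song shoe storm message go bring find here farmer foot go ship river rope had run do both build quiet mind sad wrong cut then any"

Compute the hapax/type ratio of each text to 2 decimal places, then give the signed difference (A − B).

-0.09

A: hapax=22, V=26, ratio=0.85
B: hapax=31, V=33, ratio=0.94
Difference = 0.85 − 0.94 = -0.09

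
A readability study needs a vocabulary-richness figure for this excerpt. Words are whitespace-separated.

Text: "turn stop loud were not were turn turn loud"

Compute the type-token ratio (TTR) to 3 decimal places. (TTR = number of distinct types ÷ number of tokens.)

0.556

N = 9 tokens, V = 5 types.
TTR = V / N = 5 / 9 = 0.556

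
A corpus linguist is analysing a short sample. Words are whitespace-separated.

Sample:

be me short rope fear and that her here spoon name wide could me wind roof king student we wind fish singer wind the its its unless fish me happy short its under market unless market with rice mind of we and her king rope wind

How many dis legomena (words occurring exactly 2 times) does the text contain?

9

Frequencies: wind:4, me:3, its:3, short:2, rope:2, and:2, her:2, king:2, we:2, fish:2, unless:2, market:2, be:1, fear:1, that:1, here:1, spoon:1, name:1, wide:1, could:1, … (10 more, each freq 1)
Words with frequency 2: and, fish, her, king, market, rope, short, unless, we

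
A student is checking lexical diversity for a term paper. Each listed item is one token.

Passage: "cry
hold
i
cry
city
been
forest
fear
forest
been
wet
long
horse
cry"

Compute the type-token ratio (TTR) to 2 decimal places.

N = 14 tokens, V = 10 types.
TTR = V / N = 10 / 14 = 0.71

0.71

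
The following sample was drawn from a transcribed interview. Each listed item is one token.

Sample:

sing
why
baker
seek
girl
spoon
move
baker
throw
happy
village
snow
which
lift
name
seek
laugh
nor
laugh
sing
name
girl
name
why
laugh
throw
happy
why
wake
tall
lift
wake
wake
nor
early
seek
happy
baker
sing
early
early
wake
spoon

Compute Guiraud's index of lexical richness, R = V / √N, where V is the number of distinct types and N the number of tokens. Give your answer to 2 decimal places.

N = 43, V = 19.
√N = 6.557439
R = 19 / 6.557439 = 2.90

2.90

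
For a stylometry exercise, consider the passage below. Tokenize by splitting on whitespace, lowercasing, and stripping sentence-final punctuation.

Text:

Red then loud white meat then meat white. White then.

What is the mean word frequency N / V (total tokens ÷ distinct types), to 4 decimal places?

N = 10 tokens, V = 5 types.
Mean frequency = N / V = 10 / 5 = 2.0000

2.0000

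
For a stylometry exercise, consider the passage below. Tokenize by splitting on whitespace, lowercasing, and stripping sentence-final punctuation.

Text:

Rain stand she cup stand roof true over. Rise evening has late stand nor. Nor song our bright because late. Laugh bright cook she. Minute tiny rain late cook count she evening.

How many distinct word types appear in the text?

Distinct types: {because, bright, cook, count, cup, evening, has, late, laugh, minute, nor, our, over, rain, rise, roof, she, song, stand, tiny, true}
V = 21

21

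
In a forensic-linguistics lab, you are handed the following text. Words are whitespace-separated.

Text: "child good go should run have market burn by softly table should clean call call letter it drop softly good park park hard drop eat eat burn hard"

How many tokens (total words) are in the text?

Tokens: child, good, go, should, run, have, market, burn, by, softly, table, should, clean, call, call, letter, it, drop, softly, good, park, park, hard, drop, eat, eat, burn, hard
N = 28

28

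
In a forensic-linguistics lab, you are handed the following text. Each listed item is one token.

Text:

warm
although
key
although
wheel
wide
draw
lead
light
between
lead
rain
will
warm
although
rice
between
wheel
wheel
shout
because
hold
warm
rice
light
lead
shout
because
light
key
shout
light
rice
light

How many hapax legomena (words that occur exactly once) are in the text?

Frequencies: light:5, warm:3, although:3, wheel:3, lead:3, rice:3, shout:3, key:2, between:2, because:2, wide:1, draw:1, rain:1, will:1, hold:1
Hapax (freq=1): draw, hold, rain, wide, will

5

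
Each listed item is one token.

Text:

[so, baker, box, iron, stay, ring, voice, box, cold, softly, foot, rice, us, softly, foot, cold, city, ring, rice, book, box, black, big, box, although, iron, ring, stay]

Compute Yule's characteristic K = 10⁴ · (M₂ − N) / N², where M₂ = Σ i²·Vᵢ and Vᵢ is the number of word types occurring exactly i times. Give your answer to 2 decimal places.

Frequencies: box:4, ring:3, iron:2, stay:2, cold:2, softly:2, foot:2, rice:2, so:1, baker:1, voice:1, us:1, city:1, book:1, black:1, big:1, although:1
N = 28. Frequency spectrum: V_1=9, V_2=6, V_3=1, V_4=1
M₂ = 1²·9 + 2²·6 + 3²·1 + 4²·1 = 58
K = 10000 × (58 − 28) / 28² = 382.65

382.65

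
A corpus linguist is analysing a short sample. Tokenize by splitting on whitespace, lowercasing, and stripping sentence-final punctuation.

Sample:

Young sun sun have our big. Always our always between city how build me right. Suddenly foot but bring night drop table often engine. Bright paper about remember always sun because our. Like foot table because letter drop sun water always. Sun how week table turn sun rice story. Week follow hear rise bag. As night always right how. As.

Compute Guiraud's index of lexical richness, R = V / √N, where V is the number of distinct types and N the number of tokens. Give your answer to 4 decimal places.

N = 60, V = 38.
√N = 7.745967
R = 38 / 7.745967 = 4.9058

4.9058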